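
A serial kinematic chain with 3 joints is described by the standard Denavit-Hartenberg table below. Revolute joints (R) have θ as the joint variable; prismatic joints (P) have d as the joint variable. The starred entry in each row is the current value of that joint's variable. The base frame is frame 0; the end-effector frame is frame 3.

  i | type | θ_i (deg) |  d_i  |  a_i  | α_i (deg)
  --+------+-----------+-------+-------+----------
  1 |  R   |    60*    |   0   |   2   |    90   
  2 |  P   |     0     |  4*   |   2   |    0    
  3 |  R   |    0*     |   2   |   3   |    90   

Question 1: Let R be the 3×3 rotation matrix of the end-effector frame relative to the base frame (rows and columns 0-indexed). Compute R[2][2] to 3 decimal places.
-1.000

End-effector z-axis (col 2 of R) = (0.0000,-0.0000,-1.0000)
R[2][2] = -1.0000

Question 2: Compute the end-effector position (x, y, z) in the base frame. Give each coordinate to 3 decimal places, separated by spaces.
8.696 3.062 0.000

after link 1: o_1 = (1.0000, 1.7321, 0.0000)
after link 2: o_2 = (5.4641, 1.4641, 0.0000)
after link 3: o_3 = (8.6962, 3.0622, 0.0000)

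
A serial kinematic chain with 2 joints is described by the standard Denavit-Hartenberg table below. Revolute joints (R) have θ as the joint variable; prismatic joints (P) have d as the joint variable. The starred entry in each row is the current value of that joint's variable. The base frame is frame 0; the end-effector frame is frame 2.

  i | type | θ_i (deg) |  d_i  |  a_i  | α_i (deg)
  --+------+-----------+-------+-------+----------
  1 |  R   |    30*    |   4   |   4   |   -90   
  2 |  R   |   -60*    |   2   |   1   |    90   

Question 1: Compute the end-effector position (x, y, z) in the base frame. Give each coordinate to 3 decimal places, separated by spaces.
after link 1: o_1 = (3.4641, 2.0000, 4.0000)
after link 2: o_2 = (2.8971, 3.9821, 4.8660)

2.897 3.982 4.866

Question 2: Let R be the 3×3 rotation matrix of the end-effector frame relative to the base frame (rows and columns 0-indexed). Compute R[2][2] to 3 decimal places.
End-effector z-axis (col 2 of R) = (-0.7500,-0.4330,0.5000)
R[2][2] = 0.5000

0.500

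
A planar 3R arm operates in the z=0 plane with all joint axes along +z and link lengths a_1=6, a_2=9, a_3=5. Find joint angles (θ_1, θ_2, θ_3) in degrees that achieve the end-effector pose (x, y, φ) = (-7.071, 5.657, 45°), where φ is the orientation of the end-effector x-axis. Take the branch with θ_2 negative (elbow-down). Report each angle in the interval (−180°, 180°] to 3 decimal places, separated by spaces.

-135.001 -90.000 -89.999

wrist centre = target − a_3·(cos φ, sin φ) = (-10.6065, 2.1215)
cos θ_2 = (116.9992−6²−9²)/(2·6·9) = -0.0000; θ_2 = -90.0004° (elbow-down)
β = atan2(2.1215,-10.6065) = 168.6892°; ψ = atan2(-9.0000,5.9999) = -56.3102°
θ_1 = β − ψ = 224.9995°
θ_3 = φ − θ_1 − θ_2 = -89.9990° (wrapped to (-180°,180°])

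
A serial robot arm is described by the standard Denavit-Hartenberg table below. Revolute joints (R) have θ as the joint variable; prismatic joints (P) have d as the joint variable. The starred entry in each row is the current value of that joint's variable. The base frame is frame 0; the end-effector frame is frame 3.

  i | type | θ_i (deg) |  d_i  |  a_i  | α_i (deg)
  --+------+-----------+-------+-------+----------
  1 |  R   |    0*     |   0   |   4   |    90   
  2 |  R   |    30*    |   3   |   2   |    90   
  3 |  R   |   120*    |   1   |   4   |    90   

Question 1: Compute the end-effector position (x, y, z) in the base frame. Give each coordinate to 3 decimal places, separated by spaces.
4.500 -6.464 -0.866

after link 1: o_1 = (4.0000, 0.0000, 0.0000)
after link 2: o_2 = (5.7321, -3.0000, 1.0000)
after link 3: o_3 = (4.5000, -6.4641, -0.8660)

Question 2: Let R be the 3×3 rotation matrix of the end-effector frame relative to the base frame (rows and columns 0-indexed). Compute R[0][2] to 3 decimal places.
0.750

End-effector z-axis (col 2 of R) = (0.7500,-0.5000,0.4330)
R[0][2] = 0.7500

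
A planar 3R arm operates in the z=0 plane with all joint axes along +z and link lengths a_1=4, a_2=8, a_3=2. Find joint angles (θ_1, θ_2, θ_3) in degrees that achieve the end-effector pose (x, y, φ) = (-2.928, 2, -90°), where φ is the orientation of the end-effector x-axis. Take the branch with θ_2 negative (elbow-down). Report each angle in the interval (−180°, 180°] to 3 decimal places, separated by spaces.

-107.587 -150.002 167.589

wrist centre = target − a_3·(cos φ, sin φ) = (-2.9280, 4.0000)
cos θ_2 = (24.5732−4²−8²)/(2·4·8) = -0.8660; θ_2 = -150.0021° (elbow-down)
β = atan2(4.0000,-2.9280) = 126.2041°; ψ = atan2(-3.9997,-2.9284) = -126.2092°
θ_1 = β − ψ = 252.4133°
θ_3 = φ − θ_1 − θ_2 = 167.5888° (wrapped to (-180°,180°])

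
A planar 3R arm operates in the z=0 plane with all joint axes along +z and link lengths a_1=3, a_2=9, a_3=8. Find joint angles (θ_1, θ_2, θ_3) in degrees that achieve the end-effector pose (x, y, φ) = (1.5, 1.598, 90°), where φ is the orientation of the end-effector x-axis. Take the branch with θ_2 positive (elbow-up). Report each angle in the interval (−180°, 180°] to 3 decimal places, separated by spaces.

wrist centre = target − a_3·(cos φ, sin φ) = (1.5000, -6.4020)
cos θ_2 = (43.2356−3²−9²)/(2·3·9) = -0.8660; θ_2 = 149.9979° (elbow-up)
β = atan2(-6.4020,1.5000) = -76.8134°; ψ = atan2(4.5003,-4.7941) = 136.8105°
θ_1 = β − ψ = -213.6238°
θ_3 = φ − θ_1 − θ_2 = 153.6259° (wrapped to (-180°,180°])

146.376 149.998 153.626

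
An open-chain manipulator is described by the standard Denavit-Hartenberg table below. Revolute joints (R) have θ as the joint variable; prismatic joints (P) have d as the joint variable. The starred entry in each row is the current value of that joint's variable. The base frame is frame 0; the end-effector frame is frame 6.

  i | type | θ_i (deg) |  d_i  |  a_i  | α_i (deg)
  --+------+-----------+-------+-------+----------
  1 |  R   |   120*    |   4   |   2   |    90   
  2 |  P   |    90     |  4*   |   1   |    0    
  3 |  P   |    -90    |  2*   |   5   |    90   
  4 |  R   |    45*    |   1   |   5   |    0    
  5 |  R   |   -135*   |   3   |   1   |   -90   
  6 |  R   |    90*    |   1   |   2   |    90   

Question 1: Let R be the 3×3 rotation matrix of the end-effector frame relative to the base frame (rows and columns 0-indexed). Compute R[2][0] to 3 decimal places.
End-effector x-axis (col 0 of R) = (-0.0000,-0.0000,1.0000)
R[2][0] = 1.0000

1.000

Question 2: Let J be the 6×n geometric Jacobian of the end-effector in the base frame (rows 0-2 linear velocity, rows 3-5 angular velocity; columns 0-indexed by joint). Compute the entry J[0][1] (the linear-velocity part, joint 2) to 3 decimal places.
prismatic axis z_1 = (0.8660,0.5000,0.0000)
J_v[:, 1] = z_1; J_ω[:, 1] = (0,0,0)
entry J[0][1] = 0.8660

0.866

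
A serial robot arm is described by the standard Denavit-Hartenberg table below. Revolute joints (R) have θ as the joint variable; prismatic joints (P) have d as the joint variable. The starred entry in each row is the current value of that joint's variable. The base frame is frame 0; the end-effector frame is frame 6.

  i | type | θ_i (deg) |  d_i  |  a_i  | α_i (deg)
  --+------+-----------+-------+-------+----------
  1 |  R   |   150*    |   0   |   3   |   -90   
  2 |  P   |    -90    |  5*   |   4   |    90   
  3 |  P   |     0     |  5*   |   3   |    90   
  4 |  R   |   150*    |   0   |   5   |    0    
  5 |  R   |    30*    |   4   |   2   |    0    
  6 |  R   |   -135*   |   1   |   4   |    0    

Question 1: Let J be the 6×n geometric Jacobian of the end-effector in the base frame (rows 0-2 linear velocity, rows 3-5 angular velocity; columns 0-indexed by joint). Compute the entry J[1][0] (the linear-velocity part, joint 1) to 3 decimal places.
axis z_0 = ẑ; lever o_n−o_0 = (6.3466,-3.6642,3.4983)
cross product → J_v[:, 0] = (3.6642,6.3466,-0.0000)
J_ω[:, 0] = z_0
entry J[1][0] = 6.3466

6.347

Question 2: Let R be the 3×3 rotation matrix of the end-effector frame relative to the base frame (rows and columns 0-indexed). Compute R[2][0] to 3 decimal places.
0.707

End-effector x-axis (col 0 of R) = (0.6124,-0.3536,0.7071)
R[2][0] = 0.7071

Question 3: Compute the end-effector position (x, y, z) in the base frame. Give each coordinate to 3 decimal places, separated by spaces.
6.347 -3.664 3.498

after link 1: o_1 = (-2.5981, 1.5000, 0.0000)
after link 2: o_2 = (-5.0981, -2.8301, 4.0000)
after link 3: o_3 = (-0.7679, -5.3301, 7.0000)
after link 4: o_4 = (1.3971, -6.5801, 2.6699)
after link 5: o_5 = (3.3971, -3.1160, 0.6699)
after link 6: o_6 = (6.3466, -3.6642, 3.4983)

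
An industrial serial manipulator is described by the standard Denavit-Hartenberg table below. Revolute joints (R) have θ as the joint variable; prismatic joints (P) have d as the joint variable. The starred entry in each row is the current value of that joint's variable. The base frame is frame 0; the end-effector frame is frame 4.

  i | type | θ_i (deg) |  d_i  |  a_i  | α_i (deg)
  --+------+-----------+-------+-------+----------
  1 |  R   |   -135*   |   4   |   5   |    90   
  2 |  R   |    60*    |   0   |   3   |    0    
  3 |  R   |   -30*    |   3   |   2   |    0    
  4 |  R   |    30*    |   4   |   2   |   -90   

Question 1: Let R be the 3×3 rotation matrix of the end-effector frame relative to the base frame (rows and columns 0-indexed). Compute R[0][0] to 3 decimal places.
End-effector x-axis (col 0 of R) = (-0.3536,-0.3536,0.8660)
R[0][0] = -0.3536

-0.354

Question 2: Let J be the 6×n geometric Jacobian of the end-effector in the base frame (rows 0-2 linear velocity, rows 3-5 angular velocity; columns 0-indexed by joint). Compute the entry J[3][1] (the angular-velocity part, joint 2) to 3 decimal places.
-0.707

axis z_1 = (-0.7071,0.7071,0.0000); lever o_n−o_1 = (-7.9423,1.9572,5.3301)
cross product → J_v[:, 1] = (3.7690,3.7690,4.2321)
J_ω[:, 1] = z_1
entry J[3][1] = -0.7071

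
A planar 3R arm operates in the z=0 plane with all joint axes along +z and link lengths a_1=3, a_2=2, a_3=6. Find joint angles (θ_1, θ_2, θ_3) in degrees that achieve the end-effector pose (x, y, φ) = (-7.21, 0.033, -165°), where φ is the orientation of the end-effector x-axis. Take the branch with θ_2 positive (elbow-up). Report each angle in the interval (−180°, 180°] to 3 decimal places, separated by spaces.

90.002 134.993 -29.995

wrist centre = target − a_3·(cos φ, sin φ) = (-1.4144, 1.5859)
cos θ_2 = (4.5158−3²−2²)/(2·3·2) = -0.7070; θ_2 = 134.9928° (elbow-up)
β = atan2(1.5859,-1.4144) = 131.7291°; ψ = atan2(1.4144,1.5860) = 41.7271°
θ_1 = β − ψ = 90.0020°
θ_3 = φ − θ_1 − θ_2 = -29.9948° (wrapped to (-180°,180°])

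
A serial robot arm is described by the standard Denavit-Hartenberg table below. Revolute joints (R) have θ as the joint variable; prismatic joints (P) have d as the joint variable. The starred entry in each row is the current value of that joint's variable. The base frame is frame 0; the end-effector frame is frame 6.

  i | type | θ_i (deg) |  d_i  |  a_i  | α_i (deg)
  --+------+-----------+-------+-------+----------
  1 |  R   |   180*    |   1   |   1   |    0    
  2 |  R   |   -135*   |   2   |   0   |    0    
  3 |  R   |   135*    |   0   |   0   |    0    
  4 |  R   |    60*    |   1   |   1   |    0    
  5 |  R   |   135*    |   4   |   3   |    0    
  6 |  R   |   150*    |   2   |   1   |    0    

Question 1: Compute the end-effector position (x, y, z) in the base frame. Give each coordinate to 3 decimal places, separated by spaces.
after link 1: o_1 = (-1.0000, 0.0000, 1.0000)
after link 2: o_2 = (-1.0000, 0.0000, 3.0000)
after link 3: o_3 = (-1.0000, 0.0000, 3.0000)
after link 4: o_4 = (-1.5000, -0.8660, 4.0000)
after link 5: o_5 = (1.3978, -0.0896, 8.0000)
after link 6: o_6 = (0.4319, 0.1693, 10.0000)

0.432 0.169 10.000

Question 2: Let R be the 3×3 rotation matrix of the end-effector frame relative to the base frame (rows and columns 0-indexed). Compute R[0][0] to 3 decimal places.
End-effector x-axis (col 0 of R) = (-0.9659,0.2588,0.0000)
R[0][0] = -0.9659

-0.966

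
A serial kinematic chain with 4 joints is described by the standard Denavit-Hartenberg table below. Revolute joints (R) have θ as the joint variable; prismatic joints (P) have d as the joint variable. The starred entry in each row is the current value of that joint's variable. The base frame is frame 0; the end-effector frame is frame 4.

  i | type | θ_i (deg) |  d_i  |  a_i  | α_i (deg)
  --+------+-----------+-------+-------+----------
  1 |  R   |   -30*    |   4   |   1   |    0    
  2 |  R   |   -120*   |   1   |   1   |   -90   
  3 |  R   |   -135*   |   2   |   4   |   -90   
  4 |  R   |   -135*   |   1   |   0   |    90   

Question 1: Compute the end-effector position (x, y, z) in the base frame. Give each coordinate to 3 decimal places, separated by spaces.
2.837 -1.671 8.536

after link 1: o_1 = (0.8660, -0.5000, 4.0000)
after link 2: o_2 = (0.0000, -1.0000, 5.0000)
after link 3: o_3 = (3.4495, -1.3178, 7.8284)
after link 4: o_4 = (2.8371, -1.6714, 8.5355)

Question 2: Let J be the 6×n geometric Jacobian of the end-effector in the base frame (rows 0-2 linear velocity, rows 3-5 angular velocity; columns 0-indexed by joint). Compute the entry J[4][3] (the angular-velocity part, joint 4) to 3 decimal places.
axis z_3 = (-0.6124,-0.3536,0.7071); lever o_n−o_3 = (-0.6124,-0.3536,0.7071)
cross product → J_v[:, 3] = (0.0000,-0.0000,-0.0000)
J_ω[:, 3] = z_3
entry J[4][3] = -0.3536

-0.354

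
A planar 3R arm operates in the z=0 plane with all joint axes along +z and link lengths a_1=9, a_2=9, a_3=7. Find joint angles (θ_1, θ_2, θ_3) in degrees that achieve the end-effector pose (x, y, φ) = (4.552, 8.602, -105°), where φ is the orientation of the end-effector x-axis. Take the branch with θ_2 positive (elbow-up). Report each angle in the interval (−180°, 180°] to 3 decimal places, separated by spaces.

wrist centre = target − a_3·(cos φ, sin φ) = (6.3637, 15.3635)
cos θ_2 = (276.5336−9²−9²)/(2·9·9) = 0.7070; θ_2 = 45.0088° (elbow-up)
β = atan2(15.3635,6.3637) = 67.5001°; ψ = atan2(6.3649,15.3630) = 22.5044°
θ_1 = β − ψ = 44.9957°
θ_3 = φ − θ_1 − θ_2 = 164.9955° (wrapped to (-180°,180°])

44.996 45.009 164.995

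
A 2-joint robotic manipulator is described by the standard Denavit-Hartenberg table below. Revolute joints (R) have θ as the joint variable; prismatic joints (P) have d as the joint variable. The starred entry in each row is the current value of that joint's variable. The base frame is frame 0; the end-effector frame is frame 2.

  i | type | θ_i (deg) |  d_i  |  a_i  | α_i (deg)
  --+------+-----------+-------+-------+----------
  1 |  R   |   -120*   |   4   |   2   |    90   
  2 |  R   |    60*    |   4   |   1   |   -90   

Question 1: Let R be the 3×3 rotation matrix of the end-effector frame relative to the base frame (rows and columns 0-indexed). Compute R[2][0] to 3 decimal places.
End-effector x-axis (col 0 of R) = (-0.2500,-0.4330,0.8660)
R[2][0] = 0.8660

0.866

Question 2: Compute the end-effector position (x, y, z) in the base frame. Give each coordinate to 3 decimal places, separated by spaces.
after link 1: o_1 = (-1.0000, -1.7321, 4.0000)
after link 2: o_2 = (-4.7141, -0.1651, 4.8660)

-4.714 -0.165 4.866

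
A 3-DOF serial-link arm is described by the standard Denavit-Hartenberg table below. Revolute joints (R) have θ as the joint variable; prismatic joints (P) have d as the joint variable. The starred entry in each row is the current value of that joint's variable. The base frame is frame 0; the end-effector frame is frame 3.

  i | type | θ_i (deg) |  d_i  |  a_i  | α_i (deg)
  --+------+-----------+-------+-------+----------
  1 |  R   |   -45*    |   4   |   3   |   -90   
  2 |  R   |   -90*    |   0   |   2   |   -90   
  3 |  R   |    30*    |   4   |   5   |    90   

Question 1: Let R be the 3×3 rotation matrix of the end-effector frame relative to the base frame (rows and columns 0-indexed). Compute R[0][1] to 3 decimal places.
0.707

End-effector y-axis (col 1 of R) = (0.7071,-0.7071,-0.0000)
R[0][1] = 0.7071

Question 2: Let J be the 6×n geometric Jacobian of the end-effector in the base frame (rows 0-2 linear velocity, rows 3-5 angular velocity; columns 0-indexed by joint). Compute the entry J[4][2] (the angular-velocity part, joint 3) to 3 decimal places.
axis z_2 = (0.7071,-0.7071,-0.0000); lever o_n−o_2 = (1.0607,-4.5962,4.3301)
cross product → J_v[:, 2] = (-3.0619,-3.0619,-2.5000)
J_ω[:, 2] = z_2
entry J[4][2] = -0.7071

-0.707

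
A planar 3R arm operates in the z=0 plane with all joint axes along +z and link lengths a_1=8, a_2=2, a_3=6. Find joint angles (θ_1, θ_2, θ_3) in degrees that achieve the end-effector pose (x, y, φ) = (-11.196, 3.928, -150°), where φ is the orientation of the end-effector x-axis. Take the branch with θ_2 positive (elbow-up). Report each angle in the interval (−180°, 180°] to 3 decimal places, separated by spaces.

119.999 60.010 29.992

wrist centre = target − a_3·(cos φ, sin φ) = (-5.9998, 6.9280)
cos θ_2 = (83.9954−8²−2²)/(2·8·2) = 0.4999; θ_2 = 60.0096° (elbow-up)
β = atan2(6.9280,-5.9998) = 130.8935°; ψ = atan2(1.7322,8.9997) = 10.8948°
θ_1 = β − ψ = 119.9987°
θ_3 = φ − θ_1 − θ_2 = 29.9917° (wrapped to (-180°,180°])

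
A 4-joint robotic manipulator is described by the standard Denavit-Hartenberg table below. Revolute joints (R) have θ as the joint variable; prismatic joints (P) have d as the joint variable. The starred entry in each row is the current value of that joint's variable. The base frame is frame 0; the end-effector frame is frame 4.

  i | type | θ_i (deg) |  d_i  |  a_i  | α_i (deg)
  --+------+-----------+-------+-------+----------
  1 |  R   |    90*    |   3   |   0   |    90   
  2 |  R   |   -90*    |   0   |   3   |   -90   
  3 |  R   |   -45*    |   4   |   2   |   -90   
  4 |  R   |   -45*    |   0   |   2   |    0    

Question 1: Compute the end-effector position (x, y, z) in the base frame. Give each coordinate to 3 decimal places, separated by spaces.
after link 1: o_1 = (0.0000, 0.0000, 3.0000)
after link 2: o_2 = (0.0000, 0.0000, 0.0000)
after link 3: o_3 = (1.4142, 4.0000, -1.4142)
after link 4: o_4 = (2.4142, 5.4142, -2.4142)

2.414 5.414 -2.414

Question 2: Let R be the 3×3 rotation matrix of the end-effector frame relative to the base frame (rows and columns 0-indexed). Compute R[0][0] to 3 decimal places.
0.500

End-effector x-axis (col 0 of R) = (0.5000,0.7071,-0.5000)
R[0][0] = 0.5000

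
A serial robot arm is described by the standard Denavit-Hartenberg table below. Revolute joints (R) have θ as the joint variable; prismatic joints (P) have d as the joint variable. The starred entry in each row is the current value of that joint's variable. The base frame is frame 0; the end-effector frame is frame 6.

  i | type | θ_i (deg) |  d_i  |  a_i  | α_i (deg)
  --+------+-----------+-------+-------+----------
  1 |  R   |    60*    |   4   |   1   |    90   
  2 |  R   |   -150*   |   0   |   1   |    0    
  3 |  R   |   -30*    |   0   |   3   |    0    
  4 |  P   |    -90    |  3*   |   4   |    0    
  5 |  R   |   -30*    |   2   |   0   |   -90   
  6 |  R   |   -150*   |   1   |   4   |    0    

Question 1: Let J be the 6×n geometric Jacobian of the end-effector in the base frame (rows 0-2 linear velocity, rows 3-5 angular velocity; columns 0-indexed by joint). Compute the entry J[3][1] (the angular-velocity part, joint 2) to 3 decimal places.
axis z_1 = (0.8660,-0.5000,0.0000); lever o_n−o_1 = (2.8301,-9.0981,1.0000)
cross product → J_v[:, 1] = (-0.5000,-0.8660,-6.4641)
J_ω[:, 1] = z_1
entry J[3][1] = 0.8660

0.866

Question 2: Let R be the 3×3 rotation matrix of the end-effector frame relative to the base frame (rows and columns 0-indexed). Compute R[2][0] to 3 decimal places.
End-effector x-axis (col 0 of R) = (0.2165,-0.6250,-0.7500)
R[2][0] = -0.7500

-0.750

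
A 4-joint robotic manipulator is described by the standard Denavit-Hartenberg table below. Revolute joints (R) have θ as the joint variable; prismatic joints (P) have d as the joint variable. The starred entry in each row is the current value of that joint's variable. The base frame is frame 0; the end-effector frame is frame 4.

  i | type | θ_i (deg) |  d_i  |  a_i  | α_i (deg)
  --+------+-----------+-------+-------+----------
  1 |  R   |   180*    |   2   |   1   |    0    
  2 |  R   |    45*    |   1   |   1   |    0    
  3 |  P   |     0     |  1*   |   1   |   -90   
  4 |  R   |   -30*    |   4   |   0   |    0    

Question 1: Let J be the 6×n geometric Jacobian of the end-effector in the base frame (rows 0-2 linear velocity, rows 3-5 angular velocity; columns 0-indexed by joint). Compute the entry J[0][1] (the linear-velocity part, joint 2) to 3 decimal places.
axis z_1 = (0.0000,0.0000,1.0000); lever o_n−o_1 = (1.4142,-4.2426,2.0000)
cross product → J_v[:, 1] = (4.2426,1.4142,-0.0000)
J_ω[:, 1] = z_1
entry J[0][1] = 4.2426

4.243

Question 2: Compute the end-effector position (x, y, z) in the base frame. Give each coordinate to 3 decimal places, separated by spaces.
0.414 -4.243 4.000

after link 1: o_1 = (-1.0000, 0.0000, 2.0000)
after link 2: o_2 = (-1.7071, -0.7071, 3.0000)
after link 3: o_3 = (-2.4142, -1.4142, 4.0000)
after link 4: o_4 = (0.4142, -4.2426, 4.0000)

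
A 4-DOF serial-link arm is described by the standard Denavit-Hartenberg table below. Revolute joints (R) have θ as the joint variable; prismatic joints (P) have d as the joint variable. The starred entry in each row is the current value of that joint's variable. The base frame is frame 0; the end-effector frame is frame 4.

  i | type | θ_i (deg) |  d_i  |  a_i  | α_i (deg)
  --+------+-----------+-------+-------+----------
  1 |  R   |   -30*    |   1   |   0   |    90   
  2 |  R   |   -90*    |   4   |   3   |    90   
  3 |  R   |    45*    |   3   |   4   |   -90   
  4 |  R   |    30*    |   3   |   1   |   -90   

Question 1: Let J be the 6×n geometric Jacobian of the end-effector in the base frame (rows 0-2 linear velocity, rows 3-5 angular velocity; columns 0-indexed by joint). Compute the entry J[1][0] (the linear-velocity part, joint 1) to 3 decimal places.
-6.946

axis z_0 = ẑ; lever o_n−o_0 = (-6.9461,-7.0310,-3.3195)
cross product → J_v[:, 0] = (7.0310,-6.9461,0.0000)
J_ω[:, 0] = z_0
entry J[1][0] = -6.9461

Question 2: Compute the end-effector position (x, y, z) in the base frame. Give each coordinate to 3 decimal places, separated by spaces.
-6.946 -7.031 -3.319

after link 1: o_1 = (0.0000, 0.0000, 1.0000)
after link 2: o_2 = (-2.0000, -3.4641, -2.0000)
after link 3: o_3 = (-6.0123, -4.4136, -4.8284)
after link 4: o_4 = (-6.9461, -7.0310, -3.3195)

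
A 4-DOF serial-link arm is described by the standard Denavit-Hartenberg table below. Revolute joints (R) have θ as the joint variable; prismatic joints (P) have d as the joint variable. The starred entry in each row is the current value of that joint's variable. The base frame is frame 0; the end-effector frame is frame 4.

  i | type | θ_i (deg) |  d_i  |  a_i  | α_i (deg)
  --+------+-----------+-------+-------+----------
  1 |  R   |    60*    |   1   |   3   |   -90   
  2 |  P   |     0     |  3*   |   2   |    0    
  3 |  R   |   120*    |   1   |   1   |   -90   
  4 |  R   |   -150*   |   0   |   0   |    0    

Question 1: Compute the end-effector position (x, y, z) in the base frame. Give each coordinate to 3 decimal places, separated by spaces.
after link 1: o_1 = (1.5000, 2.5981, 1.0000)
after link 2: o_2 = (-0.0981, 5.8301, 1.0000)
after link 3: o_3 = (-1.2141, 5.8971, 0.1340)
after link 4: o_4 = (-1.2141, 5.8971, 0.1340)

-1.214 5.897 0.134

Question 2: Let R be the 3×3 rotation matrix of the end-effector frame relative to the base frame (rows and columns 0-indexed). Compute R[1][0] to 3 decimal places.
End-effector x-axis (col 0 of R) = (-0.2165,0.6250,0.7500)
R[1][0] = 0.6250

0.625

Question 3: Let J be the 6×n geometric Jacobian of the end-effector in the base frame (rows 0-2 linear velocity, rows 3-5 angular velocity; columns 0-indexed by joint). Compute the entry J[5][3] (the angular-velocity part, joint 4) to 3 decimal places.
0.500

axis z_3 = (-0.4330,-0.7500,0.5000); lever o_n−o_3 = (0.0000,0.0000,0.0000)
cross product → J_v[:, 3] = (-0.0000,0.0000,0.0000)
J_ω[:, 3] = z_3
entry J[5][3] = 0.5000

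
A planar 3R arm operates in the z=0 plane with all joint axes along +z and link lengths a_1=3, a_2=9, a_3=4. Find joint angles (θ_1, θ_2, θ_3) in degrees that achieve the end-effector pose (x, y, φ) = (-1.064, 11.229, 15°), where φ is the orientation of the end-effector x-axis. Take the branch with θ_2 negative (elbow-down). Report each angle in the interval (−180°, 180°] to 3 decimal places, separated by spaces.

wrist centre = target − a_3·(cos φ, sin φ) = (-4.9277, 10.1937)
cos θ_2 = (128.1943−3²−9²)/(2·3·9) = 0.7073; θ_2 = -44.9842° (elbow-down)
β = atan2(10.1937,-4.9277) = 115.7994°; ψ = atan2(-6.3622,9.3657) = -34.1886°
θ_1 = β − ψ = 149.9880°
θ_3 = φ − θ_1 − θ_2 = -90.0038° (wrapped to (-180°,180°])

149.988 -44.984 -90.004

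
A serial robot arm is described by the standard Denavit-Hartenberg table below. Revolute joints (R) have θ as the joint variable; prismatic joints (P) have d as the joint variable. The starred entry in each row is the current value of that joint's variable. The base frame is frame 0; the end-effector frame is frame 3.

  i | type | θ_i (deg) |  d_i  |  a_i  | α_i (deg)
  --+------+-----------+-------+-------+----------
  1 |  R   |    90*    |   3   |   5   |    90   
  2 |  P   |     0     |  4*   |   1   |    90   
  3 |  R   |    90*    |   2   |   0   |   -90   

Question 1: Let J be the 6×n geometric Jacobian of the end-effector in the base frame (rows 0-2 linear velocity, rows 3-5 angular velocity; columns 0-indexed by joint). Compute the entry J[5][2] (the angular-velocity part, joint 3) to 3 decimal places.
-1.000

axis z_2 = (0.0000,-0.0000,-1.0000); lever o_n−o_2 = (0.0000,0.0000,-2.0000)
cross product → J_v[:, 2] = (0.0000,0.0000,0.0000)
J_ω[:, 2] = z_2
entry J[5][2] = -1.0000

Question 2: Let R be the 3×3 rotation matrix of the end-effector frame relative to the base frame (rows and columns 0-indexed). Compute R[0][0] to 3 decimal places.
1.000

End-effector x-axis (col 0 of R) = (1.0000,0.0000,0.0000)
R[0][0] = 1.0000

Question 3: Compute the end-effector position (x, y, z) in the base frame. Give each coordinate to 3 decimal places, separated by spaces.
4.000 6.000 1.000

after link 1: o_1 = (0.0000, 5.0000, 3.0000)
after link 2: o_2 = (4.0000, 6.0000, 3.0000)
after link 3: o_3 = (4.0000, 6.0000, 1.0000)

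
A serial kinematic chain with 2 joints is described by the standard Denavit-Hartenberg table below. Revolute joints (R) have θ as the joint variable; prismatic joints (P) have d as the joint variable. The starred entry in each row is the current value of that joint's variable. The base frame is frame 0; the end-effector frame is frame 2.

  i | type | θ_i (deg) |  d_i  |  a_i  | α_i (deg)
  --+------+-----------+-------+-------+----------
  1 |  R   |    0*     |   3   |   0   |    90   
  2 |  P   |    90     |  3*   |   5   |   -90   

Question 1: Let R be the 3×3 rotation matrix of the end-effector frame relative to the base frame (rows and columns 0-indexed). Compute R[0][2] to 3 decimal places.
End-effector z-axis (col 2 of R) = (-1.0000,-0.0000,0.0000)
R[0][2] = -1.0000

-1.000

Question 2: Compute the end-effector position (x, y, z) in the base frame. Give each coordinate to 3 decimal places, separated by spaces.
after link 1: o_1 = (0.0000, 0.0000, 3.0000)
after link 2: o_2 = (0.0000, -3.0000, 8.0000)

0.000 -3.000 8.000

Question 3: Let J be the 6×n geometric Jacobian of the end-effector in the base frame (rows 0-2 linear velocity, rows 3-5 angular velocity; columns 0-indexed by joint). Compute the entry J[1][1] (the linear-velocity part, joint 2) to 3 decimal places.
-1.000

prismatic axis z_1 = (0.0000,-1.0000,0.0000)
J_v[:, 1] = z_1; J_ω[:, 1] = (0,0,0)
entry J[1][1] = -1.0000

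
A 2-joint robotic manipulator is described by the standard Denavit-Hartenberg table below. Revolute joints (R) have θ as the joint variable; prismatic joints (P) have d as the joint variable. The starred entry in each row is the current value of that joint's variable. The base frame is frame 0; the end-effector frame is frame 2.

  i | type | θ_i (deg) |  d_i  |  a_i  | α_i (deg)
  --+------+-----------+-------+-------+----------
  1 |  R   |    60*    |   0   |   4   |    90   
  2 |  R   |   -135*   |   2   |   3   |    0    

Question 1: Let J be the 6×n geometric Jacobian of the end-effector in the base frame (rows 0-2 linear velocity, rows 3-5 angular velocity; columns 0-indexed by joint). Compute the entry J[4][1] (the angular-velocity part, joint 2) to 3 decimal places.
axis z_1 = (0.8660,-0.5000,0.0000); lever o_n−o_1 = (0.6714,-2.8371,-2.1213)
cross product → J_v[:, 1] = (1.0607,1.8371,-2.1213)
J_ω[:, 1] = z_1
entry J[4][1] = -0.5000

-0.500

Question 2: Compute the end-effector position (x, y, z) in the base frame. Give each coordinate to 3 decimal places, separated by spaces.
after link 1: o_1 = (2.0000, 3.4641, 0.0000)
after link 2: o_2 = (2.6714, 0.6270, -2.1213)

2.671 0.627 -2.121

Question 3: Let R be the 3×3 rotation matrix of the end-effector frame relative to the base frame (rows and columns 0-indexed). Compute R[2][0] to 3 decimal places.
End-effector x-axis (col 0 of R) = (-0.3536,-0.6124,-0.7071)
R[2][0] = -0.7071

-0.707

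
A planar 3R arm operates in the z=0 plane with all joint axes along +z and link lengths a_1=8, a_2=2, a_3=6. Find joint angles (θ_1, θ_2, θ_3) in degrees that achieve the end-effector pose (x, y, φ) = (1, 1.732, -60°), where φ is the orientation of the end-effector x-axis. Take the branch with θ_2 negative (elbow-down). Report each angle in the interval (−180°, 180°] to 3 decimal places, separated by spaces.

wrist centre = target − a_3·(cos φ, sin φ) = (-2.0000, 6.9282)
cos θ_2 = (51.9993−8²−2²)/(2·8·2) = -0.5000; θ_2 = -120.0015° (elbow-down)
β = atan2(6.9282,-2.0000) = 106.1022°; ψ = atan2(-1.7320,7.0000) = -13.8978°
θ_1 = β − ψ = 120.0000°
θ_3 = φ − θ_1 − θ_2 = -59.9985° (wrapped to (-180°,180°])

120.000 -120.001 -59.999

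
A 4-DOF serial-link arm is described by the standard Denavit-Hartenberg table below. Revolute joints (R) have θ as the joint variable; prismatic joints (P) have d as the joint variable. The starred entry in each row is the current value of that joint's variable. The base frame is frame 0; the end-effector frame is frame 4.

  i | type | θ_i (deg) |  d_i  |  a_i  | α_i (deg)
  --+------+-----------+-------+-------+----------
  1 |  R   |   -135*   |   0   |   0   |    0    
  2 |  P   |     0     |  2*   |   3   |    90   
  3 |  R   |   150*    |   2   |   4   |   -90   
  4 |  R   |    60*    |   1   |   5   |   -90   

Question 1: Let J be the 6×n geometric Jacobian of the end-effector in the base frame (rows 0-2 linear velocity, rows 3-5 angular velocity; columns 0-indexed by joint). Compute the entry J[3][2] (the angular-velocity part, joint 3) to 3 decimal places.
-0.707

axis z_2 = (-0.7071,0.7071,0.0000); lever o_n−o_2 = (5.9816,2.6863,2.3840)
cross product → J_v[:, 2] = (1.6857,1.6857,-6.1292)
J_ω[:, 2] = z_2
entry J[3][2] = -0.7071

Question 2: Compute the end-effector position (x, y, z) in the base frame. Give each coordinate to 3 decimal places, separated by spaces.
3.860 0.565 4.384

after link 1: o_1 = (0.0000, 0.0000, 0.0000)
after link 2: o_2 = (-2.1213, -2.1213, 2.0000)
after link 3: o_3 = (-1.0860, 1.7424, 4.0000)
after link 4: o_4 = (3.8603, 0.5650, 4.3840)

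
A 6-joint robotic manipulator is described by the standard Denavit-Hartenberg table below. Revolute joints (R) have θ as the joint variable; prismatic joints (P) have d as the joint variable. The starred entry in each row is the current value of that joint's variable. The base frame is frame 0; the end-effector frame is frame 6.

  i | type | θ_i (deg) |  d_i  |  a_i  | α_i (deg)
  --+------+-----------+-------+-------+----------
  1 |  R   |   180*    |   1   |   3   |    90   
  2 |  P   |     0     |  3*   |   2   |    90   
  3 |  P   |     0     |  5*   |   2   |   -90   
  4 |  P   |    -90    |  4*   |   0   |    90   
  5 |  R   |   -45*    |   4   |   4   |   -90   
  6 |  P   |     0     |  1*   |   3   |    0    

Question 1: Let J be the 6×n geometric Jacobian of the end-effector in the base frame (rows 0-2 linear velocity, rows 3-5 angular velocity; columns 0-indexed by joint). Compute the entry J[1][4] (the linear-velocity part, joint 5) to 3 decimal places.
5.657

axis z_4 = (1.0000,-0.0000,-0.0000); lever o_n−o_4 = (4.0000,-4.2426,-5.6569)
cross product → J_v[:, 4] = (0.0000,5.6569,-4.2426)
J_ω[:, 4] = z_4
entry J[1][4] = 5.6569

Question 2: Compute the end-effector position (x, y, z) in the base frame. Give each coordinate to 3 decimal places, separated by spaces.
-3.000 2.757 -9.657

after link 1: o_1 = (-3.0000, 0.0000, 1.0000)
after link 2: o_2 = (-5.0000, 3.0000, 1.0000)
after link 3: o_3 = (-7.0000, 3.0000, -4.0000)
after link 4: o_4 = (-7.0000, 7.0000, -4.0000)
after link 5: o_5 = (-3.0000, 4.1716, -6.8284)
after link 6: o_6 = (-3.0000, 2.7574, -9.6569)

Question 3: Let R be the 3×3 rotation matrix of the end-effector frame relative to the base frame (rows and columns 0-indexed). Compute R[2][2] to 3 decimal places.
-0.707

End-effector z-axis (col 2 of R) = (0.0000,0.7071,-0.7071)
R[2][2] = -0.7071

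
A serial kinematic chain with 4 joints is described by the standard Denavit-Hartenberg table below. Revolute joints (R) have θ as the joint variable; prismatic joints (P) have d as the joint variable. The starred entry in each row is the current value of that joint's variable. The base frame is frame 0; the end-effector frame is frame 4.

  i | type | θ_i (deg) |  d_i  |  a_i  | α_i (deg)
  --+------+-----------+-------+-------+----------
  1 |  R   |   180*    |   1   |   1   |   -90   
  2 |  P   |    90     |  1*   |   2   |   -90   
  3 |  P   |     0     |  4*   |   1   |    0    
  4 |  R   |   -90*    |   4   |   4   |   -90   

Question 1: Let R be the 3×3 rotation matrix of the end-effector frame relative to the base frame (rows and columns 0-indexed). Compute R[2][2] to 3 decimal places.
-1.000

End-effector z-axis (col 2 of R) = (-0.0000,0.0000,-1.0000)
R[2][2] = -1.0000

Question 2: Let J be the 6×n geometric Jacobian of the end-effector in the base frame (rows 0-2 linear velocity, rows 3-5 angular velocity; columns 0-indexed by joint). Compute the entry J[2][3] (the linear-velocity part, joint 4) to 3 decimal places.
-4.000

axis z_3 = (1.0000,-0.0000,-0.0000); lever o_n−o_3 = (4.0000,-4.0000,-0.0000)
cross product → J_v[:, 3] = (-0.0000,0.0000,-4.0000)
J_ω[:, 3] = z_3
entry J[2][3] = -4.0000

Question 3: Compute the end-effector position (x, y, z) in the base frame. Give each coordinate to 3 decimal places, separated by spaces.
after link 1: o_1 = (-1.0000, 0.0000, 1.0000)
after link 2: o_2 = (-1.0000, -1.0000, -1.0000)
after link 3: o_3 = (3.0000, -1.0000, -2.0000)
after link 4: o_4 = (7.0000, -5.0000, -2.0000)

7.000 -5.000 -2.000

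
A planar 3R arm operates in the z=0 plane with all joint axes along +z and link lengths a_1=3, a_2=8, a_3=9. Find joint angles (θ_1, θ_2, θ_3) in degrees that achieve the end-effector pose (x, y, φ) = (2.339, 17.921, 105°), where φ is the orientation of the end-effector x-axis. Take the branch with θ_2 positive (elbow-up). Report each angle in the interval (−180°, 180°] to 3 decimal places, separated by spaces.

30.005 44.996 29.999

wrist centre = target − a_3·(cos φ, sin φ) = (4.6684, 9.2277)
cos θ_2 = (106.9435−3²−8²)/(2·3·8) = 0.7072; θ_2 = 44.9959° (elbow-up)
β = atan2(9.2277,4.6684) = 63.1647°; ψ = atan2(5.6565,8.6573) = 33.1597°
θ_1 = β − ψ = 30.0050°
θ_3 = φ − θ_1 − θ_2 = 29.9991° (wrapped to (-180°,180°])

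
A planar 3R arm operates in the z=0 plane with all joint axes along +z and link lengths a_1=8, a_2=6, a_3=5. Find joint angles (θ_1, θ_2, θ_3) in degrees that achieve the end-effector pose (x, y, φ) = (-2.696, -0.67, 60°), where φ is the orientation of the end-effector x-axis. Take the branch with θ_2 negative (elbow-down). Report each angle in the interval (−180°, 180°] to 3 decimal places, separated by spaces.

-89.998 -120.000 -90.001

wrist centre = target − a_3·(cos φ, sin φ) = (-5.1960, -5.0001)
cos θ_2 = (51.9997−8²−6²)/(2·8·6) = -0.5000; θ_2 = -120.0002° (elbow-down)
β = atan2(-5.0001,-5.1960) = -136.1005°; ψ = atan2(-5.1961,5.0000) = -46.1022°
θ_1 = β − ψ = -89.9984°
θ_3 = φ − θ_1 − θ_2 = -90.0014° (wrapped to (-180°,180°])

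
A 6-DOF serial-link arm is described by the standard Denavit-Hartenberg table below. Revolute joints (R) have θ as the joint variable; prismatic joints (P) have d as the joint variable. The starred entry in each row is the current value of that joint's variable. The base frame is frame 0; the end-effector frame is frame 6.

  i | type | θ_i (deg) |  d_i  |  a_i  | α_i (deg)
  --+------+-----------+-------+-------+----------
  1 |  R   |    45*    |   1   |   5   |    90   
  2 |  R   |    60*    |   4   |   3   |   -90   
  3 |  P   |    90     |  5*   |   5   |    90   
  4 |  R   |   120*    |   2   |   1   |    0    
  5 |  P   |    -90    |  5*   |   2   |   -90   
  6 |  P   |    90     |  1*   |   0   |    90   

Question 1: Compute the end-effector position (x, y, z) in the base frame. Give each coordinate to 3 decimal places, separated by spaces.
1.111 3.561 13.526

after link 1: o_1 = (3.5355, 3.5355, 1.0000)
after link 2: o_2 = (7.4246, 1.7678, 3.5981)
after link 3: o_3 = (0.8272, 2.2414, 6.0981)
after link 4: o_4 = (1.3576, 2.0647, 8.2631)
after link 5: o_5 = (1.2882, 4.4448, 13.0933)
after link 6: o_6 = (1.1114, 3.5609, 13.5263)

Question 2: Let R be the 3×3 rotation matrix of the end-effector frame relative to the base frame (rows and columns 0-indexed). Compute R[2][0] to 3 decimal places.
-0.866

End-effector x-axis (col 0 of R) = (-0.3536,-0.3536,-0.8660)
R[2][0] = -0.8660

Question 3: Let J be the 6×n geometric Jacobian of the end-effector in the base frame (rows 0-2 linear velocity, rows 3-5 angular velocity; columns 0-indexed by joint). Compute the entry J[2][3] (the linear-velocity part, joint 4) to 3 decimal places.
axis z_3 = (0.3536,0.3536,0.8660); lever o_n−o_3 = (0.2842,1.3195,7.4282)
cross product → J_v[:, 3] = (1.4836,-2.3801,0.3660)
J_ω[:, 3] = z_3
entry J[2][3] = 0.3660

0.366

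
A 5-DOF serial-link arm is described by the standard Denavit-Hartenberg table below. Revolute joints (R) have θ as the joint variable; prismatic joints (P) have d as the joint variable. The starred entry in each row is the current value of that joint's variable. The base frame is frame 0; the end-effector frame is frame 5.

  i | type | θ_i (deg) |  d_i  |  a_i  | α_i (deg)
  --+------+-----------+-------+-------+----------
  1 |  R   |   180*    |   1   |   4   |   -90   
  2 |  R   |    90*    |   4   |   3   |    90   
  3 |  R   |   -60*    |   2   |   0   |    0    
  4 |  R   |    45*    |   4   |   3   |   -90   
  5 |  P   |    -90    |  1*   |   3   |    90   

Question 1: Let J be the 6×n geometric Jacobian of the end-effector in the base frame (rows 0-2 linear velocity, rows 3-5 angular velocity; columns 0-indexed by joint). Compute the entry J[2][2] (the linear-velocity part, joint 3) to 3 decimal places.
0.189

axis z_2 = (-1.0000,0.0000,0.0000); lever o_n−o_2 = (-9.0000,-0.1895,-3.1566)
cross product → J_v[:, 2] = (-0.0000,-3.1566,0.1895)
J_ω[:, 2] = z_2
entry J[2][2] = 0.1895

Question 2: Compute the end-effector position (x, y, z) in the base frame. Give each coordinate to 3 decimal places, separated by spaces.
-13.000 -4.189 -5.157

after link 1: o_1 = (-4.0000, 0.0000, 1.0000)
after link 2: o_2 = (-4.0000, -4.0000, -2.0000)
after link 3: o_3 = (-6.0000, -4.0000, -2.0000)
after link 4: o_4 = (-10.0000, -3.2235, -4.8978)
after link 5: o_5 = (-13.0000, -4.1895, -5.1566)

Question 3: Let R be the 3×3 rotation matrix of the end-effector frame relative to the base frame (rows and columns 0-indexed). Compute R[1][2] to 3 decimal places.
-0.259

End-effector z-axis (col 2 of R) = (-0.0000,-0.2588,0.9659)
R[1][2] = -0.2588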